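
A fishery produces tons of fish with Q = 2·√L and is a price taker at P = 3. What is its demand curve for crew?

MP_L = (1/2)·2·L^(-1/2) = L^(-1/2).
Setting P·MP_L = w: 3·L^(-1/2) = w.
Solving for L: L^(-1/2) = w/3, so L = (3/w)^(2).

L(w) = 9/w²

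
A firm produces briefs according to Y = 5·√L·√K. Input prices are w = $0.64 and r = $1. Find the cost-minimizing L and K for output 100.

L* = 25, K* = 16

Cost minimization requires the marginal rate of technical substitution to equal the input-price ratio: MP_L/MP_K = w/r.
Here MP_L/MP_K = (1/2)·(K/L)/(1/2) = (K/L). Setting this equal to 0.64/1 = 0.64 gives K = 0.64L.
Substituting into Y = 100: 5·L^(1/2)·(0.64L)^(1/2) = 100.
Solving, L = 25 and K = 16.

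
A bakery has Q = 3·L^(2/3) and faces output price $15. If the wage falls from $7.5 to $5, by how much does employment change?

ΔL = 152

From P·MP_L = w with MP_L = 2·L^(-1/3), the labor demand is L(w) = (30/w)^(3).
At w = 7.5: L = 64. At w = 5: L = 216.
ΔL = 216 − 64 = 152.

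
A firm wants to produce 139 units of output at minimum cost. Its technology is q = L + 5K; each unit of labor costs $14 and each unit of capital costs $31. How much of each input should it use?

L* = 0, K* = 27.8

The inputs are perfect substitutes, so the firm uses whichever has the lower cost per unit of output.
Cost per unit of output via L is 14; via K it is 6.2. K is cheaper.
Producing q = 139 with K alone: L = 0, K = 27.8.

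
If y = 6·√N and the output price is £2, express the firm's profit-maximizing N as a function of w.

MP_N = (1/2)·6·N^(-1/2) = 3·N^(-1/2).
Setting P·MP_N = w: 6·N^(-1/2) = w.
Solving for N: N^(-1/2) = w/6, so N = (6/w)^(2).

N(w) = 36/w²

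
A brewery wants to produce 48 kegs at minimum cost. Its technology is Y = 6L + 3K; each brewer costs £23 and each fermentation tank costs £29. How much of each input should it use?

The inputs are perfect substitutes, so the firm uses whichever has the lower cost per unit of output.
Cost per unit of output via L is w/6 = 23/6; via K it is r/3 = 29/3. L is cheaper.
Producing Y = 48 with L alone: L = 8, K = 0.

L* = 8, K* = 0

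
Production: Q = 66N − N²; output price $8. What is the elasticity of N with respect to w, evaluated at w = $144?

ε = -0.375

From P·MP_N = w with MP_N = 66 − 2N, labor demand is N(w) = (66 − w/8)/2.
dN/dw = −1/(16) = -0.0625.
At w = 144, N = 24, so ε = (dN/dw)·(w/N) = (-0.0625)·(144/24) = -0.375.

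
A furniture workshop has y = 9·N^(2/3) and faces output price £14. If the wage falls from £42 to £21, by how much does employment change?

ΔN = 56

From P·MP_N = w with MP_N = 6·N^(-1/3), the labor demand is N(w) = (84/w)^(3).
At w = 42: N = 8. At w = 21: N = 64.
ΔN = 64 − 8 = 56.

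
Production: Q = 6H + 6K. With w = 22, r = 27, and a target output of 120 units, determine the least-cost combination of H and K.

H* = 20, K* = 0

The inputs are perfect substitutes, so the firm uses whichever has the lower cost per unit of output.
Cost per unit of output via H is w/6 = 11/3; via K it is r/6 = 4.5. H is cheaper.
Producing Q = 120 with H alone: H = 20, K = 0.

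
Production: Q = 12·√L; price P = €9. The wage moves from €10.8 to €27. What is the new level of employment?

From P·MP_L = w with MP_L = 6·L^(-1/2), the labor demand is L(w) = (54/w)^(2).
At w = 10.8: L = 25. At w = 27: L = 4.

L* = 4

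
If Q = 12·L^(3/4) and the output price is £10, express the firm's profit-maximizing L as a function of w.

MP_L = (3/4)·12·L^(-1/4) = 9·L^(-1/4).
Setting P·MP_L = w: 90·L^(-1/4) = w.
Solving for L: L^(-1/4) = w/90, so L = (90/w)^(4).

L(w) = (90/w)^(4)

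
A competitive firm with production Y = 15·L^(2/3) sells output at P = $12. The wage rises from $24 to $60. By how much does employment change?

From P·MP_L = w with MP_L = 10·L^(-1/3), the labor demand is L(w) = (120/w)^(3).
At w = 24: L = 125. At w = 60: L = 8.
ΔL = 8 − 125 = -117.

ΔL = -117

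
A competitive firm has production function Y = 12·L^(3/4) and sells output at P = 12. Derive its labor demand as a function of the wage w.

MP_L = (3/4)·12·L^(-1/4) = 9·L^(-1/4).
Setting P·MP_L = w: 108·L^(-1/4) = w.
Solving for L: L^(-1/4) = w/108, so L = (108/w)^(4).

L(w) = (108/w)^(4)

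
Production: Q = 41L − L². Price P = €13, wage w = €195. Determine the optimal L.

The marginal product of L is MP_L = 41 − 2L.
A price-taking firm hires until the value of the marginal product equals the wage: P·MP_L = w, so 13·(41 − 2L) = 195.
Then 41 − 2L = 15, giving L = 13.

L* = 13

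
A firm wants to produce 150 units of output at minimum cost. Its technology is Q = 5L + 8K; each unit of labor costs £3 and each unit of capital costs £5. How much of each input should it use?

L* = 30, K* = 0

The inputs are perfect substitutes, so the firm uses whichever has the lower cost per unit of output.
Cost per unit of output via L is w/5 = 0.6; via K it is r/8 = 0.625. L is cheaper.
Producing Q = 150 with L alone: L = 30, K = 0.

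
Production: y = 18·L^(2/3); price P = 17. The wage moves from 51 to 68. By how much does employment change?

From P·MP_L = w with MP_L = 12·L^(-1/3), the labor demand is L(w) = (204/w)^(3).
At w = 51: L = 64. At w = 68: L = 27.
ΔL = 27 − 64 = -37.

ΔL = -37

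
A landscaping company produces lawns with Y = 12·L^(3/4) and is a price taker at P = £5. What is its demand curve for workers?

L(w) = 4100625/w^(4)

MP_L = (3/4)·12·L^(-1/4) = 9·L^(-1/4).
Setting P·MP_L = w: 45·L^(-1/4) = w.
Solving for L: L^(-1/4) = w/45, so L = (45/w)^(4).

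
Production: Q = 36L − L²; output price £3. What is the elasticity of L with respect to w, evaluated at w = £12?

From P·MP_L = w with MP_L = 36 − 2L, labor demand is L(w) = (36 − w/3)/2.
dL/dw = −1/(6) = -1/6.
At w = 12, L = 16, so ε = (dL/dw)·(w/L) = (-1/6)·(12/16) = -0.125.

ε = -0.125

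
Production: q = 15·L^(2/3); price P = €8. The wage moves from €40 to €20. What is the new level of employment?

From P·MP_L = w with MP_L = 10·L^(-1/3), the labor demand is L(w) = (80/w)^(3).
At w = 40: L = 8. At w = 20: L = 64.

L* = 64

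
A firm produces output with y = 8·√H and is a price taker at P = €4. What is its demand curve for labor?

H(w) = 256/w²

MP_H = (1/2)·8·H^(-1/2) = 4·H^(-1/2).
Setting P·MP_H = w: 16·H^(-1/2) = w.
Solving for H: H^(-1/2) = w/16, so H = (16/w)^(2).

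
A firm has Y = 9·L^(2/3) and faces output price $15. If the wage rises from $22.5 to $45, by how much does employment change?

ΔL = -56

From P·MP_L = w with MP_L = 6·L^(-1/3), the labor demand is L(w) = (90/w)^(3).
At w = 22.5: L = 64. At w = 45: L = 8.
ΔL = 8 − 64 = -56.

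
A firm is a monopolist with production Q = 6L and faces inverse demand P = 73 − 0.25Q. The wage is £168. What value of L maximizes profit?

L* = 15

Marginal revenue from the inverse demand is MR = 73 − 0.5Q.
The marginal product is MP_L = 6.
A monopolist hires until marginal revenue product equals the wage: MR·MP_L = w.
(73 − 3L)·6 = 168, so L = 15.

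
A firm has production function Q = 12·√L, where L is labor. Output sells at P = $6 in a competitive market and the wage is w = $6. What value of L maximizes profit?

MP_L = (1/2)·12·L^(-1/2) = 6·L^(-1/2).
Profit maximization for a price taker requires P·MP_L = w: 6·6·L^(-1/2) = 6.
So L^(-1/2) = 1/6, which gives L = 36.

L* = 36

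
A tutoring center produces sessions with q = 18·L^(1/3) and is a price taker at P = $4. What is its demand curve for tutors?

MP_L = (1/3)·18·L^(-2/3) = 6·L^(-2/3).
Setting P·MP_L = w: 24·L^(-2/3) = w.
Solving for L: L^(-2/3) = w/24, so L = (24/w)^(3/2).

L(w) = (24/w)^(3/2)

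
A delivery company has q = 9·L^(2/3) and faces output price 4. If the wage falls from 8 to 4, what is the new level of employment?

L* = 216

From P·MP_L = w with MP_L = 6·L^(-1/3), the labor demand is L(w) = (24/w)^(3).
At w = 8: L = 27. At w = 4: L = 216.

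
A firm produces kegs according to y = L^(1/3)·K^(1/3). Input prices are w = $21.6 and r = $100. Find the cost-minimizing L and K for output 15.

Cost minimization requires the marginal rate of technical substitution to equal the input-price ratio: MP_L/MP_K = w/r.
Here MP_L/MP_K = (1/3)·(K/L)/(1/3) = (K/L). Setting this equal to 21.6/100 = 0.216 gives K = 0.216L.
Substituting into y = 15: L^(1/3)·(0.216L)^(1/3) = 15.
Solving, L = 125 and K = 27.

L* = 125, K* = 27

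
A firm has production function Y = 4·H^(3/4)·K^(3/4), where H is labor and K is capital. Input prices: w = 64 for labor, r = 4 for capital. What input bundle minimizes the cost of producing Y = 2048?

Cost minimization requires the marginal rate of technical substitution to equal the input-price ratio: MP_H/MP_K = w/r.
Here MP_H/MP_K = (3/4)·(K/H)/(3/4) = (K/H). Setting this equal to 64/4 = 16 gives K = 16H.
Substituting into Y = 2048: 4·H^(3/4)·(16H)^(3/4) = 2048.
Solving, H = 16 and K = 256.

H* = 16, K* = 256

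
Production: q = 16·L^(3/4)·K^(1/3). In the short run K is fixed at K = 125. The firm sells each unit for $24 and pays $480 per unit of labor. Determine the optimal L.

With K = 125, MP_L = (3/4)·16·L^(-1/4)·125^(1/3) = 60·L^(-1/4).
Profit maximization for a price taker requires P·MP_L = w: 24·60·L^(-1/4) = 480.
So L^(-1/4) = 1/3, which gives L = 81.

L* = 81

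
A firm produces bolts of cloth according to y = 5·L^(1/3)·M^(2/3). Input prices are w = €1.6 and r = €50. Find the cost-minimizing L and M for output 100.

Cost minimization requires the marginal rate of technical substitution to equal the input-price ratio: MP_L/MP_M = w/r.
Here MP_L/MP_M = (1/3)·(M/L)/(2/3) = 0.5·(M/L). Setting this equal to 1.6/50 = 0.032 gives M = 0.064L.
Substituting into y = 100: 5·L^(1/3)·(0.064L)^(2/3) = 100.
Solving, L = 125 and M = 8.

L* = 125, M* = 8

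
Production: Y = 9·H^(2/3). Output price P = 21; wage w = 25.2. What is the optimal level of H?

MP_H = (2/3)·9·H^(-1/3) = 6·H^(-1/3).
Profit maximization for a price taker requires P·MP_H = w: 21·6·H^(-1/3) = 25.2.
So H^(-1/3) = 0.2, which gives H = 125.

H* = 125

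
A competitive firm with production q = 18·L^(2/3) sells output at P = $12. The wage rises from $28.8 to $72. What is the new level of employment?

From P·MP_L = w with MP_L = 12·L^(-1/3), the labor demand is L(w) = (144/w)^(3).
At w = 28.8: L = 125. At w = 72: L = 8.

L* = 8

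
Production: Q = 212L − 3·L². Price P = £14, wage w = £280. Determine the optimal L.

L* = 32

The marginal product of L is MP_L = 212 − 6L.
A price-taking firm hires until the value of the marginal product equals the wage: P·MP_L = w, so 14·(212 − 6L) = 280.
Then 212 − 6L = 20, giving L = 32.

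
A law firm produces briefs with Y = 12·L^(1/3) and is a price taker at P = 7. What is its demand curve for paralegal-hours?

MP_L = (1/3)·12·L^(-2/3) = 4·L^(-2/3).
Setting P·MP_L = w: 28·L^(-2/3) = w.
Solving for L: L^(-2/3) = w/28, so L = (28/w)^(3/2).

L(w) = (28/w)^(3/2)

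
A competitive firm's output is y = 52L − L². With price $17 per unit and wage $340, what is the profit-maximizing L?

The marginal product of L is MP_L = 52 − 2L.
A price-taking firm hires until the value of the marginal product equals the wage: P·MP_L = w, so 17·(52 − 2L) = 340.
Then 52 − 2L = 20, giving L = 16.

L* = 16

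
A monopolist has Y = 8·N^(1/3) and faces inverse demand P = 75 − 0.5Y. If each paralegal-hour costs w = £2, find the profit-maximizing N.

N* = 216

Marginal revenue from the inverse demand is MR = 75 − Y.
The marginal product is MP_N = (8/3)·N^(-2/3).
A monopolist hires until marginal revenue product equals the wage: MR·MP_N = w.
At N, Y = 8·N^(1/3). Substituting and solving: (75 − 8·N^(1/3))·(8/3)·N^(-2/3) = 2 gives N = 216.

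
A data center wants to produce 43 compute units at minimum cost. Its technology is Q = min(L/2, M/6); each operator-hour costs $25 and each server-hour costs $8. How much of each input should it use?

L* = 86, M* = 258

With a fixed-proportions technology, the cost-minimizing bundle uses no slack in either input: L/2 = M/6 = Q.
So L = 2·43 = 86 and M = 6·43 = 258.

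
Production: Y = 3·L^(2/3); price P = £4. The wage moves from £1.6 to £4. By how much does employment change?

From P·MP_L = w with MP_L = 2·L^(-1/3), the labor demand is L(w) = (8/w)^(3).
At w = 1.6: L = 125. At w = 4: L = 8.
ΔL = 8 − 125 = -117.

ΔL = -117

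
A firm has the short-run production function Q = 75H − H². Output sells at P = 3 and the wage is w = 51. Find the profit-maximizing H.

H* = 29

The marginal product of H is MP_H = 75 − 2H.
A price-taking firm hires until the value of the marginal product equals the wage: P·MP_H = w, so 3·(75 − 2H) = 51.
Then 75 − 2H = 17, giving H = 29.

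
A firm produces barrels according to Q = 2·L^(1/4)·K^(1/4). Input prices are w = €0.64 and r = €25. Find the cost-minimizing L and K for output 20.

Cost minimization requires the marginal rate of technical substitution to equal the input-price ratio: MP_L/MP_K = w/r.
Here MP_L/MP_K = (1/4)·(K/L)/(1/4) = (K/L). Setting this equal to 0.64/25 = 0.0256 gives K = 0.0256L.
Substituting into Q = 20: 2·L^(1/4)·(0.0256L)^(1/4) = 20.
Solving, L = 625 and K = 16.

L* = 625, K* = 16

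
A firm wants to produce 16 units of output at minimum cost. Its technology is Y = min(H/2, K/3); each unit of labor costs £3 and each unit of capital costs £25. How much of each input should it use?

With a fixed-proportions technology, the cost-minimizing bundle uses no slack in either input: H/2 = K/3 = Y.
So H = 2·16 = 32 and K = 3·16 = 48.

H* = 32, K* = 48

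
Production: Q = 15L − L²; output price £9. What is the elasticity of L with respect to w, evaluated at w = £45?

From P·MP_L = w with MP_L = 15 − 2L, labor demand is L(w) = (15 − w/9)/2.
dL/dw = −1/(18) = -1/18.
At w = 45, L = 5, so ε = (dL/dw)·(w/L) = (-1/18)·(45/5) = -0.5.

ε = -0.5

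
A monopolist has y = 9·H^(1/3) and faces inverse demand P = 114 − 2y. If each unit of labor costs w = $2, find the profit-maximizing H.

Marginal revenue from the inverse demand is MR = 114 − 4y.
The marginal product is MP_H = 3·H^(-2/3).
A monopolist hires until marginal revenue product equals the wage: MR·MP_H = w.
At H, y = 9·H^(1/3). Substituting and solving: (114 − 36·H^(1/3))·3·H^(-2/3) = 2 gives H = 27.

H* = 27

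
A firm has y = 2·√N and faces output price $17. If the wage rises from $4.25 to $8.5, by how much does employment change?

ΔN = -12

From P·MP_N = w with MP_N = N^(-1/2), the labor demand is N(w) = (17/w)^(2).
At w = 4.25: N = 16. At w = 8.5: N = 4.
ΔN = 4 − 16 = -12.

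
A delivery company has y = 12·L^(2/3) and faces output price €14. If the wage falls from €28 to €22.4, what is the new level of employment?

From P·MP_L = w with MP_L = 8·L^(-1/3), the labor demand is L(w) = (112/w)^(3).
At w = 28: L = 64. At w = 22.4: L = 125.

L* = 125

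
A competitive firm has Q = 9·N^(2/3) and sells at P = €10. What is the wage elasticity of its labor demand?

MP_N = (2/3)·9·N^(-1/3), so P·MP_N = w gives 60·N^(-1/3) = w.
Solving, N(w) = (60/w)^(3). This is a constant-elasticity form: N ∝ w^(−3), so ε = −3.

ε = -3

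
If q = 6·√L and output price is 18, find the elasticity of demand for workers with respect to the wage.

MP_L = (1/2)·6·L^(-1/2), so P·MP_L = w gives 54·L^(-1/2) = w.
Solving, L(w) = (54/w)^(2). This is a constant-elasticity form: L ∝ w^(−2), so ε = −2.

ε = -2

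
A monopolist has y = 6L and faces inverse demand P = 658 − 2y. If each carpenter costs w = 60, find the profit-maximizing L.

Marginal revenue from the inverse demand is MR = 658 − 4y.
The marginal product is MP_L = 6.
A monopolist hires until marginal revenue product equals the wage: MR·MP_L = w.
(658 − 24L)·6 = 60, so L = 27.

L* = 27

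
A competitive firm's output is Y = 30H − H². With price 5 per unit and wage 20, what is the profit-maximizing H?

The marginal product of H is MP_H = 30 − 2H.
A price-taking firm hires until the value of the marginal product equals the wage: P·MP_H = w, so 5·(30 − 2H) = 20.
Then 30 − 2H = 4, giving H = 13.

H* = 13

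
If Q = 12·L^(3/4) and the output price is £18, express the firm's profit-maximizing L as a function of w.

L(w) = (162/w)^(4)

MP_L = (3/4)·12·L^(-1/4) = 9·L^(-1/4).
Setting P·MP_L = w: 162·L^(-1/4) = w.
Solving for L: L^(-1/4) = w/162, so L = (162/w)^(4).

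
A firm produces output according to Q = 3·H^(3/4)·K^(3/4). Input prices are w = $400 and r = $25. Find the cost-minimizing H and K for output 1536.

Cost minimization requires the marginal rate of technical substitution to equal the input-price ratio: MP_H/MP_K = w/r.
Here MP_H/MP_K = (3/4)·(K/H)/(3/4) = (K/H). Setting this equal to 400/25 = 16 gives K = 16H.
Substituting into Q = 1536: 3·H^(3/4)·(16H)^(3/4) = 1536.
Solving, H = 16 and K = 256.

H* = 16, K* = 256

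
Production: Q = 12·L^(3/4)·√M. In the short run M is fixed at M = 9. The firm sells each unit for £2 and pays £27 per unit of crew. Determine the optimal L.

L* = 16

With M = 9, MP_L = (3/4)·12·L^(-1/4)·9^(1/2) = 27·L^(-1/4).
Profit maximization for a price taker requires P·MP_L = w: 2·27·L^(-1/4) = 27.
So L^(-1/4) = 0.5, which gives L = 16.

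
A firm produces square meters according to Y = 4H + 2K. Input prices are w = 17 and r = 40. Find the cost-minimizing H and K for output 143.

H* = 35.75, K* = 0

The inputs are perfect substitutes, so the firm uses whichever has the lower cost per unit of output.
Cost per unit of output via H is w/4 = 4.25; via K it is r/2 = 20. H is cheaper.
Producing Y = 143 with H alone: H = 35.75, K = 0.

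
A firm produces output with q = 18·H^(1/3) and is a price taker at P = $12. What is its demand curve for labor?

H(w) = (72/w)^(3/2)

MP_H = (1/3)·18·H^(-2/3) = 6·H^(-2/3).
Setting P·MP_H = w: 72·H^(-2/3) = w.
Solving for H: H^(-2/3) = w/72, so H = (72/w)^(3/2).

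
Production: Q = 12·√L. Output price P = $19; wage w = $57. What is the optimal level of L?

MP_L = (1/2)·12·L^(-1/2) = 6·L^(-1/2).
Profit maximization for a price taker requires P·MP_L = w: 19·6·L^(-1/2) = 57.
So L^(-1/2) = 0.5, which gives L = 4.

L* = 4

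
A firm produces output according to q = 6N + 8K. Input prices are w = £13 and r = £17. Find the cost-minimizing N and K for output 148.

The inputs are perfect substitutes, so the firm uses whichever has the lower cost per unit of output.
Cost per unit of output via N is w/6 = 13/6; via K it is r/8 = 2.125. K is cheaper.
Producing q = 148 with K alone: N = 0, K = 18.5.

N* = 0, K* = 18.5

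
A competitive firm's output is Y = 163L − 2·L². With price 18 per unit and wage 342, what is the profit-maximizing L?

The marginal product of L is MP_L = 163 − 4L.
A price-taking firm hires until the value of the marginal product equals the wage: P·MP_L = w, so 18·(163 − 4L) = 342.
Then 163 − 4L = 19, giving L = 36.

L* = 36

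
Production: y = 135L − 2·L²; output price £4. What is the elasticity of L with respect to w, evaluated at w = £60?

From P·MP_L = w with MP_L = 135 − 4L, labor demand is L(w) = (135 − w/4)/4.
dL/dw = −1/(16) = -0.0625.
At w = 60, L = 30, so ε = (dL/dw)·(w/L) = (-0.0625)·(60/30) = -0.125.

ε = -0.125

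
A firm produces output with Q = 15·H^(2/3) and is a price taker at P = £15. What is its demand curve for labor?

MP_H = (2/3)·15·H^(-1/3) = 10·H^(-1/3).
Setting P·MP_H = w: 150·H^(-1/3) = w.
Solving for H: H^(-1/3) = w/150, so H = (150/w)^(3).

H(w) = 3375000/w³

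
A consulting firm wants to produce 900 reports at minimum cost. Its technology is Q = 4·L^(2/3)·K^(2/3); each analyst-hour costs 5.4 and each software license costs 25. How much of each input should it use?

L* = 125, K* = 27

Cost minimization requires the marginal rate of technical substitution to equal the input-price ratio: MP_L/MP_K = w/r.
Here MP_L/MP_K = (2/3)·(K/L)/(2/3) = (K/L). Setting this equal to 5.4/25 = 0.216 gives K = 0.216L.
Substituting into Q = 900: 4·L^(2/3)·(0.216L)^(2/3) = 900.
Solving, L = 125 and K = 27.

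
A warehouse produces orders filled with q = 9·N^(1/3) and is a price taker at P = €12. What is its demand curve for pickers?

MP_N = (1/3)·9·N^(-2/3) = 3·N^(-2/3).
Setting P·MP_N = w: 36·N^(-2/3) = w.
Solving for N: N^(-2/3) = w/36, so N = (36/w)^(3/2).

N(w) = (36/w)^(3/2)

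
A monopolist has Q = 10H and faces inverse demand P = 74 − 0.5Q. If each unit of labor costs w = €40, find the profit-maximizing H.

Marginal revenue from the inverse demand is MR = 74 − Q.
The marginal product is MP_H = 10.
A monopolist hires until marginal revenue product equals the wage: MR·MP_H = w.
(74 − 10H)·10 = 40, so H = 7.

H* = 7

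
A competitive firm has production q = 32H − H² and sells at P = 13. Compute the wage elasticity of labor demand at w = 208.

From P·MP_H = w with MP_H = 32 − 2H, labor demand is H(w) = (32 − w/13)/2.
dH/dw = −1/(26) = -1/26.
At w = 208, H = 8, so ε = (dH/dw)·(w/H) = (-1/26)·(208/8) = -1.

ε = -1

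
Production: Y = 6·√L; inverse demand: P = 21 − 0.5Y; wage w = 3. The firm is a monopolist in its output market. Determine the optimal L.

Marginal revenue from the inverse demand is MR = 21 − Y.
The marginal product is MP_L = 3·L^(-1/2).
A monopolist hires until marginal revenue product equals the wage: MR·MP_L = w.
At L, Y = 6·√L. Substituting and solving: (21 − 6·√L)·3·L^(-1/2) = 3 gives L = 9.

L* = 9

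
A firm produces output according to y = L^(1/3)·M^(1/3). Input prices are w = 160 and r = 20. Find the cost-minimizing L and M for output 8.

Cost minimization requires the marginal rate of technical substitution to equal the input-price ratio: MP_L/MP_M = w/r.
Here MP_L/MP_M = (1/3)·(M/L)/(1/3) = (M/L). Setting this equal to 160/20 = 8 gives M = 8L.
Substituting into y = 8: L^(1/3)·(8L)^(1/3) = 8.
Solving, L = 8 and M = 64.

L* = 8, M* = 64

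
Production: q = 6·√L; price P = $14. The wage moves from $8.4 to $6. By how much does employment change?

From P·MP_L = w with MP_L = 3·L^(-1/2), the labor demand is L(w) = (42/w)^(2).
At w = 8.4: L = 25. At w = 6: L = 49.
ΔL = 49 − 25 = 24.

ΔL = 24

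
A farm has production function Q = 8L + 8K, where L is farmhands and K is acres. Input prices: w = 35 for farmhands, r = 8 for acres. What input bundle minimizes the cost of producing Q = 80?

The inputs are perfect substitutes, so the firm uses whichever has the lower cost per unit of output.
Cost per unit of output via L is w/8 = 4.375; via K it is r/8 = 1. K is cheaper.
Producing Q = 80 with K alone: L = 0, K = 10.

L* = 0, K* = 10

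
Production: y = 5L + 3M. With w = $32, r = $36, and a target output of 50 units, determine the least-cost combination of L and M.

L* = 10, M* = 0

The inputs are perfect substitutes, so the firm uses whichever has the lower cost per unit of output.
Cost per unit of output via L is w/5 = 6.4; via M it is r/3 = 12. L is cheaper.
Producing y = 50 with L alone: L = 10, M = 0.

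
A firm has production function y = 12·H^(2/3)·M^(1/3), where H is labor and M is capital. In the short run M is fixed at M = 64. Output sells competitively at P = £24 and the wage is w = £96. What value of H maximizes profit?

With M = 64, MP_H = (2/3)·12·H^(-1/3)·64^(1/3) = 32·H^(-1/3).
Profit maximization for a price taker requires P·MP_H = w: 24·32·H^(-1/3) = 96.
So H^(-1/3) = 0.125, which gives H = 512.

H* = 512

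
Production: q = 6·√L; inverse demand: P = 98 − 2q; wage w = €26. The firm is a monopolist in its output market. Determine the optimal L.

Marginal revenue from the inverse demand is MR = 98 − 4q.
The marginal product is MP_L = 3·L^(-1/2).
A monopolist hires until marginal revenue product equals the wage: MR·MP_L = w.
At L, q = 6·√L. Substituting and solving: (98 − 24·√L)·3·L^(-1/2) = 26 gives L = 9.

L* = 9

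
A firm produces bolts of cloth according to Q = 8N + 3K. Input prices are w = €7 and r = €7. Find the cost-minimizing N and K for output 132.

N* = 16.5, K* = 0

The inputs are perfect substitutes, so the firm uses whichever has the lower cost per unit of output.
Cost per unit of output via N is w/8 = 0.875; via K it is r/3 = 7/3. N is cheaper.
Producing Q = 132 with N alone: N = 16.5, K = 0.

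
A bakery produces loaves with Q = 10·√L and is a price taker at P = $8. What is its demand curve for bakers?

L(w) = 1600/w²

MP_L = (1/2)·10·L^(-1/2) = 5·L^(-1/2).
Setting P·MP_L = w: 40·L^(-1/2) = w.
Solving for L: L^(-1/2) = w/40, so L = (40/w)^(2).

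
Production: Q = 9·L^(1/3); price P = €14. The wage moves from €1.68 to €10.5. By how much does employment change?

From P·MP_L = w with MP_L = 3·L^(-2/3), the labor demand is L(w) = (42/w)^(3/2).
At w = 1.68: L = 125. At w = 10.5: L = 8.
ΔL = 8 − 125 = -117.

ΔL = -117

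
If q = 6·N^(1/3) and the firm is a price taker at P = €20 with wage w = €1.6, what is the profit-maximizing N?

N* = 125

MP_N = (1/3)·6·N^(-2/3) = 2·N^(-2/3).
Profit maximization for a price taker requires P·MP_N = w: 20·2·N^(-2/3) = 1.6.
So N^(-2/3) = 0.04, which gives N = 125.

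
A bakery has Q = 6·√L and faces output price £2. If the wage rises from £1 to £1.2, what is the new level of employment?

From P·MP_L = w with MP_L = 3·L^(-1/2), the labor demand is L(w) = (6/w)^(2).
At w = 1: L = 36. At w = 1.2: L = 25.

L* = 25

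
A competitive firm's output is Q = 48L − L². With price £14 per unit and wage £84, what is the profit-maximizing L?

The marginal product of L is MP_L = 48 − 2L.
A price-taking firm hires until the value of the marginal product equals the wage: P·MP_L = w, so 14·(48 − 2L) = 84.
Then 48 − 2L = 6, giving L = 21.

L* = 21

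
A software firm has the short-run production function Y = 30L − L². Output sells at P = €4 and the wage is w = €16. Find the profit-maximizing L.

L* = 13

The marginal product of L is MP_L = 30 − 2L.
A price-taking firm hires until the value of the marginal product equals the wage: P·MP_L = w, so 4·(30 − 2L) = 16.
Then 30 − 2L = 4, giving L = 13.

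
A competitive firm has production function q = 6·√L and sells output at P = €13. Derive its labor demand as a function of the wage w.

L(w) = 1521/w²

MP_L = (1/2)·6·L^(-1/2) = 3·L^(-1/2).
Setting P·MP_L = w: 39·L^(-1/2) = w.
Solving for L: L^(-1/2) = w/39, so L = (39/w)^(2).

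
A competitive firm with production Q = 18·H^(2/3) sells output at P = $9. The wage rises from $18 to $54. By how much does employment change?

From P·MP_H = w with MP_H = 12·H^(-1/3), the labor demand is H(w) = (108/w)^(3).
At w = 18: H = 216. At w = 54: H = 8.
ΔH = 8 − 216 = -208.

ΔH = -208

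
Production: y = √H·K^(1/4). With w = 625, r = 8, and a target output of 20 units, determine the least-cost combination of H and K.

H* = 16, K* = 625

Cost minimization requires the marginal rate of technical substitution to equal the input-price ratio: MP_H/MP_K = w/r.
Here MP_H/MP_K = (1/2)·(K/H)/(1/4) = 2·(K/H). Setting this equal to 625/8 = 78.125 gives K = 39.0625H.
Substituting into y = 20: H^(1/2)·(39.0625H)^(1/4) = 20.
Solving, H = 16 and K = 625.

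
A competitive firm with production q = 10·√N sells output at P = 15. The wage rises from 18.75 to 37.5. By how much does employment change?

From P·MP_N = w with MP_N = 5·N^(-1/2), the labor demand is N(w) = (75/w)^(2).
At w = 18.75: N = 16. At w = 37.5: N = 4.
ΔN = 4 − 16 = -12.

ΔN = -12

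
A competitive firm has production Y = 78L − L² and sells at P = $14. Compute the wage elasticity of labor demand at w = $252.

From P·MP_L = w with MP_L = 78 − 2L, labor demand is L(w) = (78 − w/14)/2.
dL/dw = −1/(28) = -1/28.
At w = 252, L = 30, so ε = (dL/dw)·(w/L) = (-1/28)·(252/30) = -0.3.

ε = -0.3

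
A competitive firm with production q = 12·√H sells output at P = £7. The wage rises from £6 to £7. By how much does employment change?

From P·MP_H = w with MP_H = 6·H^(-1/2), the labor demand is H(w) = (42/w)^(2).
At w = 6: H = 49. At w = 7: H = 36.
ΔH = 36 − 49 = -13.

ΔH = -13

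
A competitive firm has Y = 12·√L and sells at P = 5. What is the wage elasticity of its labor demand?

MP_L = (1/2)·12·L^(-1/2), so P·MP_L = w gives 30·L^(-1/2) = w.
Solving, L(w) = (30/w)^(2). This is a constant-elasticity form: L ∝ w^(−2), so ε = −2.

ε = -2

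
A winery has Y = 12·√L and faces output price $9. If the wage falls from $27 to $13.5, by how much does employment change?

ΔL = 12

From P·MP_L = w with MP_L = 6·L^(-1/2), the labor demand is L(w) = (54/w)^(2).
At w = 27: L = 4. At w = 13.5: L = 16.
ΔL = 16 − 4 = 12.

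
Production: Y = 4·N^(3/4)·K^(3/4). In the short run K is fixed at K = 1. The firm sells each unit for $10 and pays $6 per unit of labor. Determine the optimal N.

With K = 1, MP_N = (3/4)·4·N^(-1/4)·1^(3/4) = 3·N^(-1/4).
Profit maximization for a price taker requires P·MP_N = w: 10·3·N^(-1/4) = 6.
So N^(-1/4) = 0.2, which gives N = 625.

N* = 625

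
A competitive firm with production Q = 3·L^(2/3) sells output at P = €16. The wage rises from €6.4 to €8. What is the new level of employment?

From P·MP_L = w with MP_L = 2·L^(-1/3), the labor demand is L(w) = (32/w)^(3).
At w = 6.4: L = 125. At w = 8: L = 64.

L* = 64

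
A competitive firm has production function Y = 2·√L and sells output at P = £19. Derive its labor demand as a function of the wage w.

MP_L = (1/2)·2·L^(-1/2) = L^(-1/2).
Setting P·MP_L = w: 19·L^(-1/2) = w.
Solving for L: L^(-1/2) = w/19, so L = (19/w)^(2).

L(w) = 361/w²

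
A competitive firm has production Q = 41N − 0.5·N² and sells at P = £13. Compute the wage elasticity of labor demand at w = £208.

ε = -0.64

From P·MP_N = w with MP_N = 41 − N, labor demand is N(w) = 41 − w/13.
dN/dw = −1/(13) = -1/13.
At w = 208, N = 25, so ε = (dN/dw)·(w/N) = (-1/13)·(208/25) = -0.64.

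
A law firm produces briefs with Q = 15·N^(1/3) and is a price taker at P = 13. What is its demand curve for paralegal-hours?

MP_N = (1/3)·15·N^(-2/3) = 5·N^(-2/3).
Setting P·MP_N = w: 65·N^(-2/3) = w.
Solving for N: N^(-2/3) = w/65, so N = (65/w)^(3/2).

N(w) = (65/w)^(3/2)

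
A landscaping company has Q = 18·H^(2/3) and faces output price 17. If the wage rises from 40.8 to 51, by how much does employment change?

From P·MP_H = w with MP_H = 12·H^(-1/3), the labor demand is H(w) = (204/w)^(3).
At w = 40.8: H = 125. At w = 51: H = 64.
ΔH = 64 − 125 = -61.

ΔH = -61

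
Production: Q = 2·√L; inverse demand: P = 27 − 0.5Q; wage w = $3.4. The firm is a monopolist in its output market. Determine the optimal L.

Marginal revenue from the inverse demand is MR = 27 − Q.
The marginal product is MP_L = L^(-1/2).
A monopolist hires until marginal revenue product equals the wage: MR·MP_L = w.
At L, Q = 2·√L. Substituting and solving: (27 − 2·√L)·L^(-1/2) = 3.4 gives L = 25.

L* = 25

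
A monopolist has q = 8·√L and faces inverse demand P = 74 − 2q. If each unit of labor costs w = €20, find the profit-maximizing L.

L* = 4

Marginal revenue from the inverse demand is MR = 74 − 4q.
The marginal product is MP_L = 4·L^(-1/2).
A monopolist hires until marginal revenue product equals the wage: MR·MP_L = w.
At L, q = 8·√L. Substituting and solving: (74 − 32·√L)·4·L^(-1/2) = 20 gives L = 4.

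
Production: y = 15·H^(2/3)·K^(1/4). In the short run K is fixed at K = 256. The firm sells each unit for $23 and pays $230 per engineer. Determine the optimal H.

H* = 64

With K = 256, MP_H = (2/3)·15·H^(-1/3)·256^(1/4) = 40·H^(-1/3).
Profit maximization for a price taker requires P·MP_H = w: 23·40·H^(-1/3) = 230.
So H^(-1/3) = 0.25, which gives H = 64.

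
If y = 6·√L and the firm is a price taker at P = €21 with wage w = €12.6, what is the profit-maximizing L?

L* = 25

MP_L = (1/2)·6·L^(-1/2) = 3·L^(-1/2).
Profit maximization for a price taker requires P·MP_L = w: 21·3·L^(-1/2) = 12.6.
So L^(-1/2) = 0.2, which gives L = 25.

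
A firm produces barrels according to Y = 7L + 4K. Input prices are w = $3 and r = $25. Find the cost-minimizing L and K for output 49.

The inputs are perfect substitutes, so the firm uses whichever has the lower cost per unit of output.
Cost per unit of output via L is w/7 = 3/7; via K it is r/4 = 6.25. L is cheaper.
Producing Y = 49 with L alone: L = 7, K = 0.

L* = 7, K* = 0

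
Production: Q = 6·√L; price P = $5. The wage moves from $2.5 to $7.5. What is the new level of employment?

From P·MP_L = w with MP_L = 3·L^(-1/2), the labor demand is L(w) = (15/w)^(2).
At w = 2.5: L = 36. At w = 7.5: L = 4.

L* = 4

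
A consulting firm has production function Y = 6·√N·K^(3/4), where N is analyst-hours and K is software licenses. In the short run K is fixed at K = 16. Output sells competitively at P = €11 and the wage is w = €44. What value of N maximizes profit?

N* = 36

With K = 16, MP_N = (1/2)·6·N^(-1/2)·16^(3/4) = 24·N^(-1/2).
Profit maximization for a price taker requires P·MP_N = w: 11·24·N^(-1/2) = 44.
So N^(-1/2) = 1/6, which gives N = 36.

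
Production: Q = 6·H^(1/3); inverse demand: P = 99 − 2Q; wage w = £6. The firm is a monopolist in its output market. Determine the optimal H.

Marginal revenue from the inverse demand is MR = 99 − 4Q.
The marginal product is MP_H = 2·H^(-2/3).
A monopolist hires until marginal revenue product equals the wage: MR·MP_H = w.
At H, Q = 6·H^(1/3). Substituting and solving: (99 − 24·H^(1/3))·2·H^(-2/3) = 6 gives H = 27.

H* = 27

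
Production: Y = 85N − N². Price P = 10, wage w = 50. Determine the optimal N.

The marginal product of N is MP_N = 85 − 2N.
A price-taking firm hires until the value of the marginal product equals the wage: P·MP_N = w, so 10·(85 − 2N) = 50.
Then 85 − 2N = 5, giving N = 40.

N* = 40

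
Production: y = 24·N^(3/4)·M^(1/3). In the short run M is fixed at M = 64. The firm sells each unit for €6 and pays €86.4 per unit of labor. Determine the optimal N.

N* = 625

With M = 64, MP_N = (3/4)·24·N^(-1/4)·64^(1/3) = 72·N^(-1/4).
Profit maximization for a price taker requires P·MP_N = w: 6·72·N^(-1/4) = 86.4.
So N^(-1/4) = 0.2, which gives N = 625.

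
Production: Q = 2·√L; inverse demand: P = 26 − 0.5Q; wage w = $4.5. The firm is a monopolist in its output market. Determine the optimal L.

L* = 16

Marginal revenue from the inverse demand is MR = 26 − Q.
The marginal product is MP_L = L^(-1/2).
A monopolist hires until marginal revenue product equals the wage: MR·MP_L = w.
At L, Q = 2·√L. Substituting and solving: (26 − 2·√L)·L^(-1/2) = 4.5 gives L = 16.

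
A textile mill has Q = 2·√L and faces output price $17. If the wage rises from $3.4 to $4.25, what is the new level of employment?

From P·MP_L = w with MP_L = L^(-1/2), the labor demand is L(w) = (17/w)^(2).
At w = 3.4: L = 25. At w = 4.25: L = 16.

L* = 16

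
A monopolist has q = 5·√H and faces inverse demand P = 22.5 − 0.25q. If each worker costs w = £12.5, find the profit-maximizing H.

Marginal revenue from the inverse demand is MR = 22.5 − 0.5q.
The marginal product is MP_H = 2.5·H^(-1/2).
A monopolist hires until marginal revenue product equals the wage: MR·MP_H = w.
At H, q = 5·√H. Substituting and solving: (22.5 − 2.5·√H)·2.5·H^(-1/2) = 12.5 gives H = 9.

H* = 9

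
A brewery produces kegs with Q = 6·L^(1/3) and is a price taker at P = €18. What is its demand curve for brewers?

MP_L = (1/3)·6·L^(-2/3) = 2·L^(-2/3).
Setting P·MP_L = w: 36·L^(-2/3) = w.
Solving for L: L^(-2/3) = w/36, so L = (36/w)^(3/2).

L(w) = (36/w)^(3/2)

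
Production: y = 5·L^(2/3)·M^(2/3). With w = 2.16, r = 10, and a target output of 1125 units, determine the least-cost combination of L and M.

Cost minimization requires the marginal rate of technical substitution to equal the input-price ratio: MP_L/MP_M = w/r.
Here MP_L/MP_M = (2/3)·(M/L)/(2/3) = (M/L). Setting this equal to 2.16/10 = 0.216 gives M = 0.216L.
Substituting into y = 1125: 5·L^(2/3)·(0.216L)^(2/3) = 1125.
Solving, L = 125 and M = 27.

L* = 125, M* = 27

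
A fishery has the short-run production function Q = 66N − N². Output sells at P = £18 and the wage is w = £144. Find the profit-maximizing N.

The marginal product of N is MP_N = 66 − 2N.
A price-taking firm hires until the value of the marginal product equals the wage: P·MP_N = w, so 18·(66 − 2N) = 144.
Then 66 − 2N = 8, giving N = 29.

N* = 29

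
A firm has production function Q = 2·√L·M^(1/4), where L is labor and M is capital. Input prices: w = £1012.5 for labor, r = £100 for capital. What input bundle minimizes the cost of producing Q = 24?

L* = 16, M* = 81

Cost minimization requires the marginal rate of technical substitution to equal the input-price ratio: MP_L/MP_M = w/r.
Here MP_L/MP_M = (1/2)·(M/L)/(1/4) = 2·(M/L). Setting this equal to 1012.5/100 = 10.125 gives M = 5.0625L.
Substituting into Q = 24: 2·L^(1/2)·(5.0625L)^(1/4) = 24.
Solving, L = 16 and M = 81.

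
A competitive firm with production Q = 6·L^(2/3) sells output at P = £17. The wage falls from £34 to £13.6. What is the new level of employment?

From P·MP_L = w with MP_L = 4·L^(-1/3), the labor demand is L(w) = (68/w)^(3).
At w = 34: L = 8. At w = 13.6: L = 125.

L* = 125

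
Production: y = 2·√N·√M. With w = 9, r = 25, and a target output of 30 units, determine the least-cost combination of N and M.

N* = 25, M* = 9

Cost minimization requires the marginal rate of technical substitution to equal the input-price ratio: MP_N/MP_M = w/r.
Here MP_N/MP_M = (1/2)·(M/N)/(1/2) = (M/N). Setting this equal to 9/25 = 0.36 gives M = 0.36N.
Substituting into y = 30: 2·N^(1/2)·(0.36N)^(1/2) = 30.
Solving, N = 25 and M = 9.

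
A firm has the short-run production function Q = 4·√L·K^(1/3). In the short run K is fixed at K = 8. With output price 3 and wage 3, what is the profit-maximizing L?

With K = 8, MP_L = (1/2)·4·L^(-1/2)·8^(1/3) = 4·L^(-1/2).
Profit maximization for a price taker requires P·MP_L = w: 3·4·L^(-1/2) = 3.
So L^(-1/2) = 0.25, which gives L = 16.

L* = 16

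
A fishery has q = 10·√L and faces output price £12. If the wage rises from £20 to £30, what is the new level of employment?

From P·MP_L = w with MP_L = 5·L^(-1/2), the labor demand is L(w) = (60/w)^(2).
At w = 20: L = 9. At w = 30: L = 4.

L* = 4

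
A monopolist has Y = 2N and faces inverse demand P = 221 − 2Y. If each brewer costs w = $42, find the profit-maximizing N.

N* = 25

Marginal revenue from the inverse demand is MR = 221 − 4Y.
The marginal product is MP_N = 2.
A monopolist hires until marginal revenue product equals the wage: MR·MP_N = w.
(221 − 8N)·2 = 42, so N = 25.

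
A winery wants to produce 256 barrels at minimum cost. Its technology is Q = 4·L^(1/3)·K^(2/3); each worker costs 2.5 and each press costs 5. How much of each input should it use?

L* = 64, K* = 64

Cost minimization requires the marginal rate of technical substitution to equal the input-price ratio: MP_L/MP_K = w/r.
Here MP_L/MP_K = (1/3)·(K/L)/(2/3) = 0.5·(K/L). Setting this equal to 2.5/5 = 0.5 gives K = L.
Substituting into Q = 256: 4·L^(1/3)·(L)^(2/3) = 256.
Solving, L = 64 and K = 64.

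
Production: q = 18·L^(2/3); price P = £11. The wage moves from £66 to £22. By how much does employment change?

ΔL = 208

From P·MP_L = w with MP_L = 12·L^(-1/3), the labor demand is L(w) = (132/w)^(3).
At w = 66: L = 8. At w = 22: L = 216.
ΔL = 216 − 8 = 208.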